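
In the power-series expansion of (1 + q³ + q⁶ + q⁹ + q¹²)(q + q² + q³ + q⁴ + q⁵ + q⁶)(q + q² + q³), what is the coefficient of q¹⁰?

6

(1 + q³ + q⁶ + q⁹ + q¹²) has coefficients 1,0,0,1,0,0,1,0,0,1,0 for degrees 0…10.
(q + q² + q³ + q⁴ + q⁵ + q⁶) has coefficients 0,1,1,1,1,1,1,0,0,0,0 for degrees 0…10.
Finally multiplying by (q + q² + q³), the product of all factors after the first has coefficients 0,0,1,2,3,3,3,3,2,1,0 for degrees 0…10.
[q¹⁰] = 1·0 + 1·3 + 1·3 + 1·0 = 6.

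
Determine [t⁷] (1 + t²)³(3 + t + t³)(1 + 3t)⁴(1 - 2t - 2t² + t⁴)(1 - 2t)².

1144

(1 + t²)³ has coefficients 1,0,3,0,3,0,1 for degrees 0…6.
(3 + t + t³) has coefficients 3,1,0,1,0,0,0,0 for degrees 0…7.
Multiplying by (1 + 3t)⁴ gives running coefficients 3,37,174,379,363,135,108,81 for degrees 0…7.
Multiplying by (1 - 2t - 2t² + t⁴) gives running coefficients 3,31,94,-43,-740,-1312,-714,-26 for degrees 0…7.
Finally multiplying by (1 - 2t)², the product of all factors after the first has coefficients 3,19,-18,-295,-192,1476,1574,-2418 for degrees 0…7.
[t⁷] = 1·(-2418) + 3·1476 + 3·(-295) + 1·19 = 1144.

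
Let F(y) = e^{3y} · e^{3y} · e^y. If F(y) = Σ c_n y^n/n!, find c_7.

823543

The EGF product rule gives c_7 = Σ_{k_1+k_2+k_3=7} C(7; k_1,k_2,k_3) · ∏ g_i(k_i), where e^{3y} gives (3)^k; e^{3y} gives (3)^k; e^y gives (1)^k.
g_1(k) for k = 0…7: 1, 3, 9, 27, 81, 243, 729, 2187.
g_2(k) for k = 0…7: 1, 3, 9, 27, 81, 243, 729, 2187.
g_3(k) for k = 0…7: 1, 1, 1, 1, 1, 1, 1, 1.
First combine the last two factors: h(k) = Σ_j C(k,j)·g_2(j)·g_3(k−j) for k = 0…7: 1, 4, 16, 64, 256, 1024, 4096, 16384.
c_7 = Σ_k C(7,k)·g_1(k)·h(7−k) = 1·1·16384 + 7·3·4096 + 21·9·1024 + 35·27·256 + 35·81·64 + 21·243·16 + 7·729·4 + 1·2187·1 = 16384 + 86016 + 193536 + 241920 + 181440 + 81648 + 20412 + 2187 = 823543.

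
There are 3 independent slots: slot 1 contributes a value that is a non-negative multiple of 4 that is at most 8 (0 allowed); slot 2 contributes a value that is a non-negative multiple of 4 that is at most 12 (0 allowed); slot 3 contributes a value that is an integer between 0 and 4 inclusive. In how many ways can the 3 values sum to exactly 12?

6

The generating function for the choices is (1 + z⁴ + z⁸)·(1 + z⁴ + z⁸ + z¹²)·(1 + z + z² + z³ + z⁴); the count is [z¹²].
(1 + z⁴ + z⁸) has coefficients 1,0,0,0,1,0,0,0,1 for degrees 0…8.
(1 + z⁴ + z⁸ + z¹²) has coefficients 1,0,0,0,1,0,0,0,1,0,0,0,1 for degrees 0…12.
Finally multiplying by (1 + z + z² + z³ + z⁴), the product of all factors after the first has coefficients 1,1,1,1,2,1,1,1,2,1,1,1,2 for degrees 0…12.
[z¹²] = 1·2 + 1·2 + 1·2 = 6.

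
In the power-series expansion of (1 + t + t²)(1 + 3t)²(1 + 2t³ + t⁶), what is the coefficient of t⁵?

(1 + t + t²) has coefficients 1,1,1 for degrees 0…2.
(1 + 3t)² has coefficients 1,6,9,0,0,0 for degrees 0…5.
Finally multiplying by (1 + 2t³ + t⁶), the product of all factors after the first has coefficients 1,6,9,2,12,18 for degrees 0…5.
[t⁵] = 1·18 + 1·12 + 1·2 = 32.

32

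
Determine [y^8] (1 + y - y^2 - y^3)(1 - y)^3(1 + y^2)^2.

(1 + y - y^2 - y^3) has coefficients 1,1,-1,-1 for degrees 0…3.
(1 - y)^3 has coefficients 1,-3,3,-1,0,0,0,0,0 for degrees 0…8.
Finally multiplying by (1 + y^2)^2, the product of all factors after the first has coefficients 1,-3,5,-7,7,-5,3,-1,0 for degrees 0…8.
[y^8] = 1·0 + 1·(-1) − 1·3 − 1·(-5) = 1.

1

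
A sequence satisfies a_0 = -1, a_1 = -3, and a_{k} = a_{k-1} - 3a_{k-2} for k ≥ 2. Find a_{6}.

-45

The ordinary generating function has denominator 1 - z + 3z^2.
Iterating the recurrence: a_0,…,a_{6} = -1, -3, 0, 9, 9, -18, -45.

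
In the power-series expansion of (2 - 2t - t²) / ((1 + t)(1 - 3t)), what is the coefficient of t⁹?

18042

The denominator gives the recurrence a_n = 2a_(n−1) + 3a_(n−2) for n ≥ 3; the numerator fixes a_0 = 2, a_1 = 2, a_2 = 9.
Iterating: 2, 2, 9, 24, 75, 222, 669, 2004, 6015, 18042, so a_9 = 18042.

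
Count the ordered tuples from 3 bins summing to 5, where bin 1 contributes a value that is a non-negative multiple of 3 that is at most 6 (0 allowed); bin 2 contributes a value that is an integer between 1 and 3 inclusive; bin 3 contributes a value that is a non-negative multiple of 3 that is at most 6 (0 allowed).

The generating function for the choices is (1 + x³ + x⁶)·(x + x² + x³)·(1 + x³ + x⁶); the count is [x⁵].
(1 + x³ + x⁶) has coefficients 1,0,0,1,0,0 for degrees 0…5.
(x + x² + x³) has coefficients 0,1,1,1,0,0 for degrees 0…5.
Finally multiplying by (1 + x³ + x⁶), the product of all factors after the first has coefficients 0,1,1,1,1,1 for degrees 0…5.
[x⁵] = 1·1 + 1·1 = 2.

2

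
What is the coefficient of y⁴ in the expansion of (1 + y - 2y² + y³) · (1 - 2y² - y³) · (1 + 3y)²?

-45

(1 + y - 2y² + y³) has coefficients 1,1,-2,1 for degrees 0…3.
(1 - 2y² - y³) has coefficients 1,0,-2,-1,0 for degrees 0…4.
Finally multiplying by (1 + 3y)², the product of all factors after the first has coefficients 1,6,7,-13,-24 for degrees 0…4.
[y⁴] = 1·(-24) + 1·(-13) − 2·7 + 1·6 = -45.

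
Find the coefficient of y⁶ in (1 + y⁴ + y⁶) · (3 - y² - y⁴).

(1 + y⁴ + y⁶) has coefficients 1,0,0,0,1,0,1 for degrees 0…6.
(3 - y² - y⁴) has coefficients 3,0,-1,0,-1,0,0 for degrees 0…6.
[y⁶] = 1·0 + 1·(-1) + 1·3 = 2.

2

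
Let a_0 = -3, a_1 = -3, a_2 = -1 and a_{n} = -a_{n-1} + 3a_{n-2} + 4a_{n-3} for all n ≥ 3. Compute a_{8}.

-73

The ordinary generating function has denominator 1 + y - 3y^2 - 4y^3.
Iterating the recurrence: a_0,…,a_{8} = -3, -3, -1, -20, 5, -69, 4, -191, -73.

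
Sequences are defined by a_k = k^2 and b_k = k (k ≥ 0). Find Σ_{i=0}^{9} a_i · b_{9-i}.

Write out a_i and b_{9-i} for i = 0,…,9 and sum the products.
Σ = 0·9 + 1·8 + 4·7 + 9·6 + 16·5 + 25·4 + 36·3 + 49·2 + 64·1 + 81·0 = 540.

540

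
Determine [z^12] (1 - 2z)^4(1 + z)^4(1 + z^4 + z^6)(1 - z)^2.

17

(1 - 2z)^4 has coefficients 1,-8,24,-32,16 for degrees 0…4.
(1 + z)^4 has coefficients 1,4,6,4,1,0,0,0,0,0,0,0,0 for degrees 0…12.
Multiplying by (1 + z^4 + z^6) gives running coefficients 1,4,6,4,2,4,7,8,7,4,1,0,0 for degrees 0…12.
Finally multiplying by (1 - z)^2, the product of all factors after the first has coefficients 1,2,-1,-4,0,4,1,-2,-2,-2,0,2,1 for degrees 0…12.
[z^12] = 1·1 − 8·2 + 24·0 − 32·(-2) + 16·(-2) = 17.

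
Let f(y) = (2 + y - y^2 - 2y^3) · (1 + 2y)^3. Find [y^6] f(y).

-16

(2 + y - y^2 - 2y^3) has coefficients 2,1,-1,-2 for degrees 0…3.
(1 + 2y)^3 has coefficients 1,6,12,8,0,0,0 for degrees 0…6.
[y^6] = 2·0 + 1·0 − 1·0 − 2·8 = -16.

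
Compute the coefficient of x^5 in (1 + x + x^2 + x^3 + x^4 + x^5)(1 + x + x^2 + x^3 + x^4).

5

(1 + x + x^2 + x^3 + x^4 + x^5) has coefficients 1,1,1,1,1,1 for degrees 0…5.
(1 + x + x^2 + x^3 + x^4) has coefficients 1,1,1,1,1,0 for degrees 0…5.
[x^5] = 1·0 + 1·1 + 1·1 + 1·1 + 1·1 + 1·1 = 5.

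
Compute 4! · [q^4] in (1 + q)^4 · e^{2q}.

648

The EGF product rule gives c_4 = Σ_{k_1+k_2=4} C(4; k_1,k_2) · ∏ g_i(k_i), where (1+q)^4 gives the falling factorial (4)_k; e^{2q} gives (2)^k.
g_1(k) for k = 0…4: 1, 4, 12, 24, 24.
g_2(k) for k = 0…4: 1, 2, 4, 8, 16.
c_4 = Σ_k C(4,k)·g_1(k)·g_2(4−k) = 1·1·16 + 4·4·8 + 6·12·4 + 4·24·2 + 1·24·1 = 16 + 128 + 288 + 192 + 24 = 648.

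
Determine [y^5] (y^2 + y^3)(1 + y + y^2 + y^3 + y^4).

2

(y^2 + y^3) has coefficients 0,0,1,1 for degrees 0…3.
(1 + y + y^2 + y^3 + y^4) has coefficients 1,1,1,1,1,0 for degrees 0…5.
[y^5] = 1·1 + 1·1 = 2.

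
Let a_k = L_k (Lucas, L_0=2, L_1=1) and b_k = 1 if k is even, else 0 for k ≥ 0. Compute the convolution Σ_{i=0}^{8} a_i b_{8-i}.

This is [x^8] in the product of the two ordinary generating functions.
Σ = 2·1 + 1·0 + 3·1 + 4·0 + 7·1 + 11·0 + 18·1 + 29·0 + 47·1 = 77.

77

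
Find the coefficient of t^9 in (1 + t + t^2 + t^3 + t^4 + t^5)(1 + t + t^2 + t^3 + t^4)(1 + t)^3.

20

(1 + t + t^2 + t^3 + t^4 + t^5) has coefficients 1,1,1,1,1,1 for degrees 0…5.
(1 + t + t^2 + t^3 + t^4) has coefficients 1,1,1,1,1,0,0,0,0,0 for degrees 0…9.
Finally multiplying by (1 + t)^3, the product of all factors after the first has coefficients 1,4,7,8,8,7,4,1,0,0 for degrees 0…9.
[t^9] = 1·0 + 1·0 + 1·1 + 1·4 + 1·7 + 1·8 = 20.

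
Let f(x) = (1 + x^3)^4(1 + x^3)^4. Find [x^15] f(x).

56

(1 + x^3)^4 has coefficients 1,0,0,4,0,0,6,0,0,4,0,0,1 for degrees 0…12.
(1 + x^3)^4 has coefficients 1,0,0,4,0,0,6,0,0,4,0,0,1,0,0,0 for degrees 0…15.
[x^15] = 1·0 + 4·1 + 6·4 + 4·6 + 1·4 = 56.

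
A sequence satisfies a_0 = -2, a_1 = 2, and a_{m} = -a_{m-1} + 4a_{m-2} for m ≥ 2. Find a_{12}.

-99322

The ordinary generating function has denominator 1 + t - 4t^2.
Iterating the recurrence: a_0,…,a_{12} = -2, 2, -10, 18, -58, 130, -362, 882, -2330, 5858, -15178, 38610, -99322.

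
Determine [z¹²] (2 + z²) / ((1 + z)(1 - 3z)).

841449

The denominator gives the recurrence a_n = 2a_(n−1) + 3a_(n−2) for n ≥ 3; the numerator fixes a_0 = 2, a_1 = 4, a_2 = 15.
Iterating: 2, 4, 15, 42, 129, 384, 1155, 3462, 10389, 31164, 93495, 280482, 841449, so a_12 = 841449.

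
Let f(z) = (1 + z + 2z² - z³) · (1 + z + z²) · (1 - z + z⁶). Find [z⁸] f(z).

(1 + z + 2z² - z³) has coefficients 1,1,2,-1 for degrees 0…3.
(1 + z + z²) has coefficients 1,1,1,0,0,0,0,0,0 for degrees 0…8.
Finally multiplying by (1 - z + z⁶), the product of all factors after the first has coefficients 1,0,0,-1,0,0,1,1,1 for degrees 0…8.
[z⁸] = 1·1 + 1·1 + 2·1 − 1·0 = 4.

4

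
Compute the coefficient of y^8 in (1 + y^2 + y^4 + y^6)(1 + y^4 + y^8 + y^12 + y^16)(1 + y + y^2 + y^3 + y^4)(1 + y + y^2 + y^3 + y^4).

(1 + y^2 + y^4 + y^6) has coefficients 1,0,1,0,1,0,1 for degrees 0…6.
(1 + y^4 + y^8 + y^12 + y^16) has coefficients 1,0,0,0,1,0,0,0,1 for degrees 0…8.
Multiplying by (1 + y + y^2 + y^3 + y^4) gives running coefficients 1,1,1,1,2,1,1,1,2 for degrees 0…8.
Finally multiplying by (1 + y + y^2 + y^3 + y^4), the product of all factors after the first has coefficients 1,2,3,4,6,6,6,6,7 for degrees 0…8.
[y^8] = 1·7 + 1·6 + 1·6 + 1·3 = 22.

22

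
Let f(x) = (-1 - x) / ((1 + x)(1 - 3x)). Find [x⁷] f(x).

The denominator gives the recurrence a_n = 2a_(n−1) + 3a_(n−2) for n ≥ 3; the numerator fixes a_0 = -1, a_1 = -3, a_2 = -9.
Iterating: -1, -3, -9, -27, -81, -243, -729, -2187, so a_7 = -2187.

-2187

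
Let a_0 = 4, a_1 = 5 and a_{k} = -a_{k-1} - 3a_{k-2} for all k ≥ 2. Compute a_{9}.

The ordinary generating function has denominator 1 + x + 3x^2.
Iterating the recurrence: a_0,…,a_{9} = 4, 5, -17, 2, 49, -55, -92, 257, 19, -790.

-790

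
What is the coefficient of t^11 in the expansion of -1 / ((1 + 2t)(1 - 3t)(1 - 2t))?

Partial fractions give a closed form: a_n = (-1/5)·(-2)^n + (-9/5)·3^n + (1)·2^n.
At n = 11: a_11 = -316407.

-316407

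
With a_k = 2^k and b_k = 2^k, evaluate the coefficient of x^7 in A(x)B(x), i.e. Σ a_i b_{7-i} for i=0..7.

1024

This is [x^7] in the product of the two ordinary generating functions.
Σ = 1·128 + 2·64 + 4·32 + 8·16 + 16·8 + 32·4 + 64·2 + 128·1 = 1024.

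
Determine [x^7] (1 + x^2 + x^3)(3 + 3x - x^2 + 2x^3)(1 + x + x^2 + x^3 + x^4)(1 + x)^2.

59

(1 + x^2 + x^3) has coefficients 1,0,1,1 for degrees 0…3.
(3 + 3x - x^2 + 2x^3) has coefficients 3,3,-1,2,0,0,0,0 for degrees 0…7.
Multiplying by (1 + x + x^2 + x^3 + x^4) gives running coefficients 3,6,5,7,7,4,1,2 for degrees 0…7.
Finally multiplying by (1 + x)^2, the product of all factors after the first has coefficients 3,12,20,23,26,25,16,8 for degrees 0…7.
[x^7] = 1·8 + 1·25 + 1·26 = 59.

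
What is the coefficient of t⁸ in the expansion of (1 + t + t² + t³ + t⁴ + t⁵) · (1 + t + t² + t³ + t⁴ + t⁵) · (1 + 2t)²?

39

(1 + t + t² + t³ + t⁴ + t⁵) has coefficients 1,1,1,1,1,1 for degrees 0…5.
(1 + t + t² + t³ + t⁴ + t⁵) has coefficients 1,1,1,1,1,1,0,0,0 for degrees 0…8.
Finally multiplying by (1 + 2t)², the product of all factors after the first has coefficients 1,5,9,9,9,9,8,4,0 for degrees 0…8.
[t⁸] = 1·0 + 1·4 + 1·8 + 1·9 + 1·9 + 1·9 = 39.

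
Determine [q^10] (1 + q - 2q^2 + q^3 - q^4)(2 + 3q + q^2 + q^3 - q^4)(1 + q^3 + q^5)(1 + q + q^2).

(1 + q - 2q^2 + q^3 - q^4) has coefficients 1,1,-2,1,-1 for degrees 0…4.
(2 + 3q + q^2 + q^3 - q^4) has coefficients 2,3,1,1,-1,0,0,0,0,0,0 for degrees 0…10.
Multiplying by (1 + q^3 + q^5) gives running coefficients 2,3,1,3,2,3,4,0,1,-1,0 for degrees 0…10.
Finally multiplying by (1 + q + q^2), the product of all factors after the first has coefficients 2,5,6,7,6,8,9,7,5,0,0 for degrees 0…10.
[q^10] = 1·0 + 1·0 − 2·5 + 1·7 − 1·9 = -12.

-12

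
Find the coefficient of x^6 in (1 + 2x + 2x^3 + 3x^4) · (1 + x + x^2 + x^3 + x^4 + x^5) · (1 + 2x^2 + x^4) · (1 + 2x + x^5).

71

(1 + 2x + 2x^3 + 3x^4) has coefficients 1,2,0,2,3 for degrees 0…4.
(1 + x + x^2 + x^3 + x^4 + x^5) has coefficients 1,1,1,1,1,1,0 for degrees 0…6.
Multiplying by (1 + 2x^2 + x^4) gives running coefficients 1,1,3,3,4,4,3 for degrees 0…6.
Finally multiplying by (1 + 2x + x^5), the product of all factors after the first has coefficients 1,3,5,9,10,13,12 for degrees 0…6.
[x^6] = 1·12 + 2·13 + 2·9 + 3·5 = 71.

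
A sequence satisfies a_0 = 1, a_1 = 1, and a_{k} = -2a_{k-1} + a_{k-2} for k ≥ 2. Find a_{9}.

The ordinary generating function has denominator 1 + 2q - q^2.
Iterating the recurrence: a_0,…,a_{9} = 1, 1, -1, 3, -7, 17, -41, 99, -239, 577.

577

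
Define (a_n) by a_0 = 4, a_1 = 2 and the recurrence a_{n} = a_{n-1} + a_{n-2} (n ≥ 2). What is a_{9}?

152

The ordinary generating function has denominator 1 - y - y^2.
Iterating the recurrence: a_0,…,a_{9} = 4, 2, 6, 8, 14, 22, 36, 58, 94, 152.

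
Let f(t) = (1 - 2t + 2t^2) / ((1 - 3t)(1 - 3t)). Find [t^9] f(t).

The denominator gives the recurrence a_n = 6a_(n−1) − 9a_(n−2) for n ≥ 3; the numerator fixes a_0 = 1, a_1 = 4, a_2 = 17.
Iterating: 1, 4, 17, 66, 243, 864, 2997, 10206, 34263, 113724, so a_9 = 113724.

113724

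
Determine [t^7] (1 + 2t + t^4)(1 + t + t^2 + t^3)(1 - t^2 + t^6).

(1 + 2t + t^4) has coefficients 1,2,0,0,1 for degrees 0…4.
(1 + t + t^2 + t^3) has coefficients 1,1,1,1,0,0,0,0 for degrees 0…7.
Finally multiplying by (1 - t^2 + t^6), the product of all factors after the first has coefficients 1,1,0,0,-1,-1,1,1 for degrees 0…7.
[t^7] = 1·1 + 2·1 + 1·0 = 3.

3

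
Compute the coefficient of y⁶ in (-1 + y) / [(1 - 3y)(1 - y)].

The denominator gives the recurrence a_n = 4a_(n−1) − 3a_(n−2) for n ≥ 2; the numerator fixes a_0 = -1, a_1 = -3.
Iterating: -1, -3, -9, -27, -81, -243, -729, so a_6 = -729.

-729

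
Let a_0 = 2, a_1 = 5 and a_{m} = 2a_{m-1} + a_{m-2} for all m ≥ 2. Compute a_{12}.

The ordinary generating function has denominator 1 - 2x - x^2.
Iterating the recurrence: a_0,…,a_{12} = 2, 5, 12, 29, 70, 169, 408, 985, 2378, 5741, 13860, 33461, 80782.

80782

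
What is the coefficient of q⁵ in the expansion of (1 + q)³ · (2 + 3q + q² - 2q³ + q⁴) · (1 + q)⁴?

147

(1 + q)³ has coefficients 1,3,3,1 for degrees 0…3.
(2 + 3q + q² - 2q³ + q⁴) has coefficients 2,3,1,-2,1,0 for degrees 0…5.
Finally multiplying by (1 + q)⁴, the product of all factors after the first has coefficients 2,11,25,28,13,-1 for degrees 0…5.
[q⁵] = 1·(-1) + 3·13 + 3·28 + 1·25 = 147.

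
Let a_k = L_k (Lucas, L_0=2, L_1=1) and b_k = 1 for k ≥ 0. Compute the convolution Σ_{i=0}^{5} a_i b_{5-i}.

28

The convolution is the x^5 coefficient of A(x)B(x).
Σ = 2·1 + 1·1 + 3·1 + 4·1 + 7·1 + 11·1 = 28.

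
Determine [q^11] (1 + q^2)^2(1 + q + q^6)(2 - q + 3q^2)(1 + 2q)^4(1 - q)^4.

-111

(1 + q^2)^2 has coefficients 1,0,2,0,1 for degrees 0…4.
(1 + q + q^6) has coefficients 1,1,0,0,0,0,1,0,0,0,0,0 for degrees 0…11.
Multiplying by (2 - q + 3q^2) gives running coefficients 2,1,2,3,0,0,2,-1,3,0,0,0 for degrees 0…11.
Multiplying by (1 + 2q)^4 gives running coefficients 2,17,58,107,136,152,130,63,43,64,72,80 for degrees 0…11.
Finally multiplying by (1 - q)^4, the product of all factors after the first has coefficients 2,9,2,-31,-10,35,-32,18,99,-98,-48,67 for degrees 0…11.
[q^11] = 1·67 + 2·(-98) + 1·18 = -111.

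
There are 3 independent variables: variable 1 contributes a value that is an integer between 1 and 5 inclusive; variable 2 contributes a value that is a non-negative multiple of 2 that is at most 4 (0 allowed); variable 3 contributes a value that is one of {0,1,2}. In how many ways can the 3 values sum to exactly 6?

The generating function for the choices is (q + q² + q³ + q⁴ + q⁵)·(1 + q² + q⁴)·(1 + q + q²); the count is [q⁶].
(q + q² + q³ + q⁴ + q⁵) has coefficients 0,1,1,1,1,1 for degrees 0…5.
(1 + q² + q⁴) has coefficients 1,0,1,0,1,0,0 for degrees 0…6.
Finally multiplying by (1 + q + q²), the product of all factors after the first has coefficients 1,1,2,1,2,1,1 for degrees 0…6.
[q⁶] = 1·1 + 1·2 + 1·1 + 1·2 + 1·1 = 7.

7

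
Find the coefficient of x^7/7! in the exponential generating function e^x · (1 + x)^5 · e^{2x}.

The EGF product rule gives c_7 = Σ_{k_1+k_2+k_3=7} C(7; k_1,k_2,k_3) · ∏ g_i(k_i), where e^x gives (1)^k; (1+x)^5 gives the falling factorial (5)_k; e^{2x} gives (2)^k.
g_1(k) for k = 0…7: 1, 1, 1, 1, 1, 1, 1, 1.
g_2(k) for k = 0…7: 1, 5, 20, 60, 120, 120, 0, 0.
g_3(k) for k = 0…7: 1, 2, 4, 8, 16, 32, 64, 128.
First combine the last two factors: h(k) = Σ_j C(k,j)·g_2(j)·g_3(k−j) for k = 0…7: 1, 7, 44, 248, 1256, 5752, 24064, 93088.
c_7 = Σ_k C(7,k)·g_1(k)·h(7−k) = 1·1·93088 + 7·1·24064 + 21·1·5752 + 35·1·1256 + 35·1·248 + 21·1·44 + 7·1·7 + 1·1·1 = 93088 + 168448 + 120792 + 43960 + 8680 + 924 + 49 + 1 = 435942.

435942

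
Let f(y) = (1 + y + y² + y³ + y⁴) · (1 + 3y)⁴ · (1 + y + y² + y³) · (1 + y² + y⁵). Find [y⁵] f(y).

(1 + y + y² + y³ + y⁴) has coefficients 1,1,1,1,1 for degrees 0…4.
(1 + 3y)⁴ has coefficients 1,12,54,108,81,0 for degrees 0…5.
Multiplying by (1 + y + y² + y³) gives running coefficients 1,13,67,175,255,243 for degrees 0…5.
Finally multiplying by (1 + y² + y⁵), the product of all factors after the first has coefficients 1,13,68,188,322,419 for degrees 0…5.
[y⁵] = 1·419 + 1·322 + 1·188 + 1·68 + 1·13 = 1010.

1010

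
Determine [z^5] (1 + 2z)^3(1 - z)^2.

(1 + 2z)^3 has coefficients 1,6,12,8 for degrees 0…3.
(1 - z)^2 has coefficients 1,-2,1,0,0,0 for degrees 0…5.
[z^5] = 1·0 + 6·0 + 12·0 + 8·1 = 8.

8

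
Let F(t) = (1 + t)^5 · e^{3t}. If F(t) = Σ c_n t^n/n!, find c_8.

2180601

The EGF product rule gives c_8 = Σ_{k_1+k_2=8} C(8; k_1,k_2) · ∏ g_i(k_i), where (1+t)^5 gives the falling factorial (5)_k; e^{3t} gives (3)^k.
g_1(k) for k = 0…8: 1, 5, 20, 60, 120, 120, 0, 0, 0.
g_2(k) for k = 0…8: 1, 3, 9, 27, 81, 243, 729, 2187, 6561.
c_8 = Σ_k C(8,k)·g_1(k)·g_2(8−k) = 1·1·6561 + 8·5·2187 + 28·20·729 + 56·60·243 + 70·120·81 + 56·120·27 = 6561 + 87480 + 408240 + 816480 + 680400 + 181440 = 2180601.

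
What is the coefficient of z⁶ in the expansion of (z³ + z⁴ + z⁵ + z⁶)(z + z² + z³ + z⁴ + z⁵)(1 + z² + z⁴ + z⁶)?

4

(z³ + z⁴ + z⁵ + z⁶) has coefficients 0,0,0,1,1,1,1 for degrees 0…6.
(z + z² + z³ + z⁴ + z⁵) has coefficients 0,1,1,1,1,1,0 for degrees 0…6.
Finally multiplying by (1 + z² + z⁴ + z⁶), the product of all factors after the first has coefficients 0,1,1,2,2,3,2 for degrees 0…6.
[z⁶] = 1·2 + 1·1 + 1·1 + 1·0 = 4.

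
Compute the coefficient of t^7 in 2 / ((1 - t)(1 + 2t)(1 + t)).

-340

Partial fractions give a closed form: a_n = (1/3)·1^n + (8/3)·(-2)^n + (-1)·(-1)^n.
At n = 7: a_7 = -340.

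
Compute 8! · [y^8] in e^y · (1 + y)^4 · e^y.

The EGF product rule gives c_8 = Σ_{k_1+k_2+k_3=8} C(8; k_1,k_2,k_3) · ∏ g_i(k_i), where e^y gives (1)^k; (1+y)^4 gives the falling factorial (4)_k; e^y gives (1)^k.
g_1(k) for k = 0…8: 1, 1, 1, 1, 1, 1, 1, 1, 1.
g_2(k) for k = 0…8: 1, 4, 12, 24, 24, 0, 0, 0, 0.
g_3(k) for k = 0…8: 1, 1, 1, 1, 1, 1, 1, 1, 1.
First combine the last two factors: h(k) = Σ_j C(k,j)·g_2(j)·g_3(k−j) for k = 0…8: 1, 5, 21, 73, 209, 501, 1045, 1961, 3393.
c_8 = Σ_k C(8,k)·g_1(k)·h(8−k) = 1·1·3393 + 8·1·1961 + 28·1·1045 + 56·1·501 + 70·1·209 + 56·1·73 + 28·1·21 + 8·1·5 + 1·1·1 = 3393 + 15688 + 29260 + 28056 + 14630 + 4088 + 588 + 40 + 1 = 95744.

95744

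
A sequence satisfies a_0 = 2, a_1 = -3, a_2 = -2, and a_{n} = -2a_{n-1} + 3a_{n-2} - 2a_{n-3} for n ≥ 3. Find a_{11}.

-58713

The ordinary generating function has denominator 1 + 2q - 3q^2 + 2q^3.
Iterating the recurrence: a_0,…,a_{11} = 2, -3, -2, -9, 18, -59, 190, -593, 1874, -5907, 18622, -58713.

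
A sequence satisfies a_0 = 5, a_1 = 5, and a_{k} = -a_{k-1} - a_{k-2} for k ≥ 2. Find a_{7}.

The ordinary generating function has denominator 1 + q + q^2.
Iterating the recurrence: a_0,…,a_{7} = 5, 5, -10, 5, 5, -10, 5, 5.

5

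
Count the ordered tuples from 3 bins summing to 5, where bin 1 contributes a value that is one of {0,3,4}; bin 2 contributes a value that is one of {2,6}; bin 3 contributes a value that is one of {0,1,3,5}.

The generating function for the choices is (1 + y^3 + y^4)·(y^2 + y^6)·(1 + y + y^3 + y^5); the count is [y^5].
(1 + y^3 + y^4) has coefficients 1,0,0,1,1 for degrees 0…4.
(y^2 + y^6) has coefficients 0,0,1,0,0,0 for degrees 0…5.
Finally multiplying by (1 + y + y^3 + y^5), the product of all factors after the first has coefficients 0,0,1,1,0,1 for degrees 0…5.
[y^5] = 1·1 + 1·1 + 1·0 = 2.

2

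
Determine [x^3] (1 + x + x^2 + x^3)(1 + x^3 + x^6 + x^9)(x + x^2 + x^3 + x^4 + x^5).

3

(1 + x + x^2 + x^3) has coefficients 1,1,1,1 for degrees 0…3.
(1 + x^3 + x^6 + x^9) has coefficients 1,0,0,1 for degrees 0…3.
Finally multiplying by (x + x^2 + x^3 + x^4 + x^5), the product of all factors after the first has coefficients 0,1,1,1 for degrees 0…3.
[x^3] = 1·1 + 1·1 + 1·1 + 1·0 = 3.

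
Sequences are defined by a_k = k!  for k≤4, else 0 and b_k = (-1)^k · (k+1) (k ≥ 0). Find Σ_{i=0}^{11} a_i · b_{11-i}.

This is [x^11] in the product of the two ordinary generating functions.
Σ = 1·(-12) + 1·11 + 2·(-10) + 6·9 + 24·(-8) + 0·7 + 0·(-6) + 0·5 + 0·(-4) + 0·3 + 0·(-2) + 0·1 = -159.

-159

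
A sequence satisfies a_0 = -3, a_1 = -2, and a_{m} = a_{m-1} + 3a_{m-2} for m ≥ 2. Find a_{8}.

-1307

The ordinary generating function has denominator 1 - z - 3z^2.
Iterating the recurrence: a_0,…,a_{8} = -3, -2, -11, -17, -50, -101, -251, -554, -1307.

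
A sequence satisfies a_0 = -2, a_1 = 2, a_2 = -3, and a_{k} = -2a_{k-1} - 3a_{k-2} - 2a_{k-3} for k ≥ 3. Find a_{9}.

The ordinary generating function has denominator 1 + 2q + 3q^2 + 2q^3.
Iterating the recurrence: a_0,…,a_{9} = -2, 2, -3, 4, -3, 0, 1, 4, -11, 8.

8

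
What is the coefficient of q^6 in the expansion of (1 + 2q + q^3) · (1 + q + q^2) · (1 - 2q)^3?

-18

(1 + 2q + q^3) has coefficients 1,2,0,1 for degrees 0…3.
(1 + q + q^2) has coefficients 1,1,1,0,0,0,0 for degrees 0…6.
Finally multiplying by (1 - 2q)^3, the product of all factors after the first has coefficients 1,-5,7,-2,4,-8,0 for degrees 0…6.
[q^6] = 1·0 + 2·(-8) + 1·(-2) = -18.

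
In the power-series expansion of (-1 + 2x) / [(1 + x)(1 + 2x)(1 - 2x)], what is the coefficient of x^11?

Partial fractions give a closed form: a_n = (1)·(-1)^n + (-2)·(-2)^n.
At n = 11: a_11 = 4095.

4095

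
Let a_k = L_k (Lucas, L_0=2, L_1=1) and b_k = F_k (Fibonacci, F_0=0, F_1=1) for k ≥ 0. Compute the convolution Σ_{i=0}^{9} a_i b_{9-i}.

340

This is [x^9] in the product of the two ordinary generating functions.
Σ = 2·34 + 1·21 + 3·13 + 4·8 + 7·5 + 11·3 + 18·2 + 29·1 + 47·1 + 76·0 = 340.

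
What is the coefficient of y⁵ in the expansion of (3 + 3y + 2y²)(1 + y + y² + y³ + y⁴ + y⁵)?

(3 + 3y + 2y²) has coefficients 3,3,2 for degrees 0…2.
(1 + y + y² + y³ + y⁴ + y⁵) has coefficients 1,1,1,1,1,1 for degrees 0…5.
[y⁵] = 3·1 + 3·1 + 2·1 = 8.

8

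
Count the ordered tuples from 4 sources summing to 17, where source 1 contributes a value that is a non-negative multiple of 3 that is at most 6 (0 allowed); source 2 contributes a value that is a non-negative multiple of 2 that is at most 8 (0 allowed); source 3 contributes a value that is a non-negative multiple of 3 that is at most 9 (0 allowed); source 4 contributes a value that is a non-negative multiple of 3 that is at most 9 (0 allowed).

The generating function for the choices is (1 + t^3 + t^6)·(1 + t^2 + t^4 + t^6 + t^8)·(1 + t^3 + t^6 + t^9)·(1 + t^3 + t^6 + t^9); the count is [t^17].
(1 + t^3 + t^6) has coefficients 1,0,0,1,0,0,1 for degrees 0…6.
(1 + t^2 + t^4 + t^6 + t^8) has coefficients 1,0,1,0,1,0,1,0,1,0,0,0,0,0,0,0,0,0 for degrees 0…17.
Multiplying by (1 + t^3 + t^6 + t^9) gives running coefficients 1,0,1,1,1,1,2,1,2,2,1,2,1,1,1,1,0,1 for degrees 0…17.
Finally multiplying by (1 + t^3 + t^6 + t^9), the product of all factors after the first has coefficients 1,0,1,2,1,2,4,2,4,6,3,6,6,4,6,6,3,6 for degrees 0…17.
[t^17] = 1·6 + 1·6 + 1·6 = 18.

18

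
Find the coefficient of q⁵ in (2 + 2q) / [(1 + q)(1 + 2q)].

Partial fractions give a closed form: a_n = (2)·(-2)^n.
At n = 5: a_5 = -64.

-64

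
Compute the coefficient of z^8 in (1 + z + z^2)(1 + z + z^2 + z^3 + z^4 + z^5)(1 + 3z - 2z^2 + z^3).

2

(1 + z + z^2) has coefficients 1,1,1 for degrees 0…2.
(1 + z + z^2 + z^3 + z^4 + z^5) has coefficients 1,1,1,1,1,1,0,0,0 for degrees 0…8.
Finally multiplying by (1 + 3z - 2z^2 + z^3), the product of all factors after the first has coefficients 1,4,2,3,3,3,2,-1,1 for degrees 0…8.
[z^8] = 1·1 + 1·(-1) + 1·2 = 2.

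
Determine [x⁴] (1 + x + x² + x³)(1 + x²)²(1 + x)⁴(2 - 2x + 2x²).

(1 + x + x² + x³) has coefficients 1,1,1,1 for degrees 0…3.
(1 + x²)² has coefficients 1,0,2,0,1 for degrees 0…4.
Multiplying by (1 + x)⁴ gives running coefficients 1,4,8,12,14 for degrees 0…4.
Finally multiplying by (2 - 2x + 2x²), the product of all factors after the first has coefficients 2,6,10,16,20 for degrees 0…4.
[x⁴] = 1·20 + 1·16 + 1·10 + 1·6 = 52.

52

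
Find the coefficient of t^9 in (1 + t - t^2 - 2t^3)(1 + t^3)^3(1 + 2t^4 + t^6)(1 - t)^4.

(1 + t - t^2 - 2t^3) has coefficients 1,1,-1,-2 for degrees 0…3.
(1 + t^3)^3 has coefficients 1,0,0,3,0,0,3,0,0,1 for degrees 0…9.
Multiplying by (1 + 2t^4 + t^6) gives running coefficients 1,0,0,3,2,0,4,6,0,4 for degrees 0…9.
Finally multiplying by (1 - t)^4, the product of all factors after the first has coefficients 1,-4,6,-1,-9,10,4,-15,2,24 for degrees 0…9.
[t^9] = 1·24 + 1·2 − 1·(-15) − 2·4 = 33.

33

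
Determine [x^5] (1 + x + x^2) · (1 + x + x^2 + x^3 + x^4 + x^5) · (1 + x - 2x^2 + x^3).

(1 + x + x^2) has coefficients 1,1,1 for degrees 0…2.
(1 + x + x^2 + x^3 + x^4 + x^5) has coefficients 1,1,1,1,1,1 for degrees 0…5.
Finally multiplying by (1 + x - 2x^2 + x^3), the product of all factors after the first has coefficients 1,2,0,1,1,1 for degrees 0…5.
[x^5] = 1·1 + 1·1 + 1·1 = 3.

3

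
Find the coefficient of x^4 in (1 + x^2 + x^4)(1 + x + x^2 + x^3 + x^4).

3

(1 + x^2 + x^4) has coefficients 1,0,1,0,1 for degrees 0…4.
(1 + x + x^2 + x^3 + x^4) has coefficients 1,1,1,1,1 for degrees 0…4.
[x^4] = 1·1 + 1·1 + 1·1 = 3.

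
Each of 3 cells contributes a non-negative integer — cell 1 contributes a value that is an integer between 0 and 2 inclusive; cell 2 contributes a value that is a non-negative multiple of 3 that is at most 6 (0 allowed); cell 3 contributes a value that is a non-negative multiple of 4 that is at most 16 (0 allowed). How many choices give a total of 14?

The generating function for the choices is (1 + q + q^2)·(1 + q^3 + q^6)·(1 + q^4 + q^8 + q^12 + q^16); the count is [q^14].
(1 + q + q^2) has coefficients 1,1,1 for degrees 0…2.
(1 + q^3 + q^6) has coefficients 1,0,0,1,0,0,1,0,0,0,0,0,0,0,0 for degrees 0…14.
Finally multiplying by (1 + q^4 + q^8 + q^12 + q^16), the product of all factors after the first has coefficients 1,0,0,1,1,0,1,1,1,0,1,1,1,0,1 for degrees 0…14.
[q^14] = 1·1 + 1·0 + 1·1 = 2.

2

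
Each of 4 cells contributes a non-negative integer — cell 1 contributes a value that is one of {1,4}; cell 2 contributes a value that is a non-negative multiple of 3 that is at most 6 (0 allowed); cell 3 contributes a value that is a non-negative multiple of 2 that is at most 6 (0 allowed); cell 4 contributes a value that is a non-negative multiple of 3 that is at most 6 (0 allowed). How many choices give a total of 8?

3

The generating function for the choices is (x + x⁴)·(1 + x³ + x⁶)·(1 + x² + x⁴ + x⁶)·(1 + x³ + x⁶); the count is [x⁸].
(x + x⁴) has coefficients 0,1,0,0,1 for degrees 0…4.
(1 + x³ + x⁶) has coefficients 1,0,0,1,0,0,1,0,0 for degrees 0…8.
Multiplying by (1 + x² + x⁴ + x⁶) gives running coefficients 1,0,1,1,1,1,2,1,1 for degrees 0…8.
Finally multiplying by (1 + x³ + x⁶), the product of all factors after the first has coefficients 1,0,1,2,1,2,4,2,3 for degrees 0…8.
[x⁸] = 1·2 + 1·1 = 3.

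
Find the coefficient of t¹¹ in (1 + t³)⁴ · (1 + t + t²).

4

(1 + t³)⁴ has coefficients 1,0,0,4,0,0,6,0,0,4,0,0 for degrees 0…11.
(1 + t + t²) has coefficients 1,1,1,0,0,0,0,0,0,0,0,0 for degrees 0…11.
[t¹¹] = 1·0 + 4·0 + 6·0 + 4·1 = 4.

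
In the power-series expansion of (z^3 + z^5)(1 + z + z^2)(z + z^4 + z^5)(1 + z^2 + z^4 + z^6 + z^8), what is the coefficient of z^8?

(z^3 + z^5) has coefficients 0,0,0,1,0,1 for degrees 0…5.
(1 + z + z^2) has coefficients 1,1,1,0,0,0,0,0,0 for degrees 0…8.
Multiplying by (z + z^4 + z^5) gives running coefficients 0,1,1,1,1,2,2,1,0 for degrees 0…8.
Finally multiplying by (1 + z^2 + z^4 + z^6 + z^8), the product of all factors after the first has coefficients 0,1,1,2,2,4,4,5,4 for degrees 0…8.
[z^8] = 1·4 + 1·2 = 6.

6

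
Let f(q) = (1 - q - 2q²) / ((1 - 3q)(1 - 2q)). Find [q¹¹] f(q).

The denominator gives the recurrence a_n = 5a_(n−1) − 6a_(n−2) for n ≥ 3; the numerator fixes a_0 = 1, a_1 = 4, a_2 = 12.
Iterating: 1, 4, 12, 36, 108, 324, 972, 2916, 8748, 26244, 78732, 236196, so a_11 = 236196.

236196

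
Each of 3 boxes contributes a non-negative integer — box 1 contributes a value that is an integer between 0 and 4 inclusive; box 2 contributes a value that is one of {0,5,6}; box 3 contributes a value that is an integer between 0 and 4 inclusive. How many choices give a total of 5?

5

The generating function for the choices is (1 + z + z² + z³ + z⁴)·(1 + z⁵ + z⁶)·(1 + z + z² + z³ + z⁴); the count is [z⁵].
(1 + z + z² + z³ + z⁴) has coefficients 1,1,1,1,1 for degrees 0…4.
(1 + z⁵ + z⁶) has coefficients 1,0,0,0,0,1 for degrees 0…5.
Finally multiplying by (1 + z + z² + z³ + z⁴), the product of all factors after the first has coefficients 1,1,1,1,1,1 for degrees 0…5.
[z⁵] = 1·1 + 1·1 + 1·1 + 1·1 + 1·1 = 5.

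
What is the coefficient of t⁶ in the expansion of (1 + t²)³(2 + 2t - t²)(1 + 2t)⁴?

(1 + t²)³ has coefficients 1,0,3,0,3,0,1 for degrees 0…6.
(2 + 2t - t²) has coefficients 2,2,-1,0,0,0,0 for degrees 0…6.
Finally multiplying by (1 + 2t)⁴, the product of all factors after the first has coefficients 2,18,63,104,72,0,-16 for degrees 0…6.
[t⁶] = 1·(-16) + 3·72 + 3·63 + 1·2 = 391.

391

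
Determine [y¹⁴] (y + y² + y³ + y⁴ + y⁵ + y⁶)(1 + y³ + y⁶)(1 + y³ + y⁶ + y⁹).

(y + y² + y³ + y⁴ + y⁵ + y⁶) has coefficients 0,1,1,1,1,1,1 for degrees 0…6.
(1 + y³ + y⁶) has coefficients 1,0,0,1,0,0,1,0,0,0,0,0,0,0,0 for degrees 0…14.
Finally multiplying by (1 + y³ + y⁶ + y⁹), the product of all factors after the first has coefficients 1,0,0,2,0,0,3,0,0,3,0,0,2,0,0 for degrees 0…14.
[y¹⁴] = 1·0 + 1·2 + 1·0 + 1·0 + 1·3 + 1·0 = 5.

5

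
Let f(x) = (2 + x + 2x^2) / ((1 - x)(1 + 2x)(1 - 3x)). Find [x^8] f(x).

15226

Partial fractions give a closed form: a_n = (-5/6)·1^n + (8/15)·(-2)^n + (23/10)·3^n.
At n = 8: a_8 = 15226.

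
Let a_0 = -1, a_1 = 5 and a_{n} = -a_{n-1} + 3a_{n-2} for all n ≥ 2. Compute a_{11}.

16892

The ordinary generating function has denominator 1 + z - 3z^2.
Iterating the recurrence: a_0,…,a_{11} = -1, 5, -8, 23, -47, 116, -257, 605, -1376, 3191, -7319, 16892.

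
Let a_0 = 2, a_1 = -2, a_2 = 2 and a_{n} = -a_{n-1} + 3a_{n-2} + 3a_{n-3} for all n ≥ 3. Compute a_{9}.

The ordinary generating function has denominator 1 + x - 3x^2 - 3x^3.
Iterating the recurrence: a_0,…,a_{9} = 2, -2, 2, -2, 2, -2, 2, -2, 2, -2.

-2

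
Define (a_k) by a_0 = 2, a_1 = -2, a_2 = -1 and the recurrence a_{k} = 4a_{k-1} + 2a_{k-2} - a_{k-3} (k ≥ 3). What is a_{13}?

The ordinary generating function has denominator 1 - 4t - 2t^2 + t^3.
Iterating the recurrence: a_0,…,a_{13} = 2, -2, -1, -10, -40, -179, -786, -3462, -15241, -67102, -295428, -1300675, -5726454, -25211738.

-25211738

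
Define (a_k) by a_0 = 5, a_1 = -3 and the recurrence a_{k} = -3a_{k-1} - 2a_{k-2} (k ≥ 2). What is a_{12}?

-8185

The ordinary generating function has denominator 1 + 3z + 2z^2.
Iterating the recurrence: a_0,…,a_{12} = 5, -3, -1, 9, -25, 57, -121, 249, -505, 1017, -2041, 4089, -8185.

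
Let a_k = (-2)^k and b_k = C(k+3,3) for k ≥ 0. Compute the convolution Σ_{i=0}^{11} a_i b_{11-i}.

-264

Write out a_i and b_{11-i} for i = 0,…,11 and sum the products.
Σ = 1·364 − 2·286 + 4·220 − 8·165 + 16·120 − 32·84 + 64·56 − 128·35 + 256·20 − 512·10 + 1024·4 − 2048·1 = -264.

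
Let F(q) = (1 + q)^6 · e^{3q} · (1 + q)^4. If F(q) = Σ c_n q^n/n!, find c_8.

The EGF product rule gives c_8 = Σ_{k_1+k_2+k_3=8} C(8; k_1,k_2,k_3) · ∏ g_i(k_i), where (1+q)^6 gives the falling factorial (6)_k; e^{3q} gives (3)^k; (1+q)^4 gives the falling factorial (4)_k.
g_1(k) for k = 0…8: 1, 6, 30, 120, 360, 720, 720, 0, 0.
g_2(k) for k = 0…8: 1, 3, 9, 27, 81, 243, 729, 2187, 6561.
g_3(k) for k = 0…8: 1, 4, 12, 24, 24, 0, 0, 0, 0.
First combine the last two factors: h(k) = Σ_j C(k,j)·g_2(j)·g_3(k−j) for k = 0…8: 1, 7, 45, 267, 1473, 7623, 37341, 174555, 784161.
c_8 = Σ_k C(8,k)·g_1(k)·h(8−k) = 1·1·784161 + 8·6·174555 + 28·30·37341 + 56·120·7623 + 70·360·1473 + 56·720·267 + 28·720·45 = 784161 + 8378640 + 31366440 + 51226560 + 37119600 + 10765440 + 907200 = 140548041.

140548041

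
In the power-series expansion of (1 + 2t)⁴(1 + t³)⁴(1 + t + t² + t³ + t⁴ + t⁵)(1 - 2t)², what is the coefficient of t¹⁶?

1025

(1 + 2t)⁴ has coefficients 1,8,24,32,16 for degrees 0…4.
(1 + t³)⁴ has coefficients 1,0,0,4,0,0,6,0,0,4,0,0,1,0,0,0,0 for degrees 0…16.
Multiplying by (1 + t + t² + t³ + t⁴ + t⁵) gives running coefficients 1,1,1,5,5,5,10,10,10,10,10,10,5,5,5,1,1 for degrees 0…16.
Finally multiplying by (1 - 2t)², the product of all factors after the first has coefficients 1,-3,1,5,-11,5,10,-10,10,10,10,10,5,25,5,1,17 for degrees 0…16.
[t¹⁶] = 1·17 + 8·1 + 24·5 + 32·25 + 16·5 = 1025.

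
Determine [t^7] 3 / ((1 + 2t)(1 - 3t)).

3783

Partial fractions give a closed form: a_n = (6/5)·(-2)^n + (9/5)·3^n.
At n = 7: a_7 = 3783.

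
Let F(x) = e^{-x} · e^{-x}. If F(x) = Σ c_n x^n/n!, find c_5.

-32

The EGF product rule gives c_5 = Σ_{k_1+k_2=5} C(5; k_1,k_2) · ∏ g_i(k_i), where e^{-x} gives (-1)^k; e^{-x} gives (-1)^k.
g_1(k) for k = 0…5: 1, -1, 1, -1, 1, -1.
g_2(k) for k = 0…5: 1, -1, 1, -1, 1, -1.
c_5 = Σ_k C(5,k)·g_1(k)·g_2(5−k) = 1·1·(-1) + 5·(-1)·1 + 10·1·(-1) + 10·(-1)·1 + 5·1·(-1) + 1·(-1)·1 = −1 − 5 − 10 − 10 − 5 − 1 = -32.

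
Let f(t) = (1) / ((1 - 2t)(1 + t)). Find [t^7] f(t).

The denominator gives the recurrence a_n = a_(n−1) + 2a_(n−2) for n ≥ 3; the numerator fixes a_0 = 1, a_1 = 1, a_2 = 3.
Iterating: 1, 1, 3, 5, 11, 21, 43, 85, so a_7 = 85.

85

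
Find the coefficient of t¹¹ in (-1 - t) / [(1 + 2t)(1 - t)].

Partial fractions give a closed form: a_n = (-1/3)·(-2)^n + (-2/3)·1^n.
At n = 11: a_11 = 682.

682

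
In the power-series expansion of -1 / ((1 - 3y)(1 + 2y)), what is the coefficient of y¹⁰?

-35839

Partial fractions give a closed form: a_n = (-3/5)·3^n + (-2/5)·(-2)^n.
At n = 10: a_10 = -35839.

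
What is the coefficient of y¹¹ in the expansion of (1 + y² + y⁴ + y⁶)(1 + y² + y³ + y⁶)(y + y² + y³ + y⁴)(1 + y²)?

12

(1 + y² + y⁴ + y⁶) has coefficients 1,0,1,0,1,0,1 for degrees 0…6.
(1 + y² + y³ + y⁶) has coefficients 1,0,1,1,0,0,1,0,0,0,0,0 for degrees 0…11.
Multiplying by (y + y² + y³ + y⁴) gives running coefficients 0,1,1,2,3,2,2,2,1,1,1,0 for degrees 0…11.
Finally multiplying by (1 + y²), the product of all factors after the first has coefficients 0,1,1,3,4,4,5,4,3,3,2,1 for degrees 0…11.
[y¹¹] = 1·1 + 1·3 + 1·4 + 1·4 = 12.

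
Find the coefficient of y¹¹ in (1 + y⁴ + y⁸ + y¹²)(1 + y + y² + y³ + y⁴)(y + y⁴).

(1 + y⁴ + y⁸ + y¹²) has coefficients 1,0,0,0,1,0,0,0,1,0,0,0 for degrees 0…11.
(1 + y + y² + y³ + y⁴) has coefficients 1,1,1,1,1,0,0,0,0,0,0,0 for degrees 0…11.
Finally multiplying by (y + y⁴), the product of all factors after the first has coefficients 0,1,1,1,2,2,1,1,1,0,0,0 for degrees 0…11.
[y¹¹] = 1·0 + 1·1 + 1·1 = 2.

2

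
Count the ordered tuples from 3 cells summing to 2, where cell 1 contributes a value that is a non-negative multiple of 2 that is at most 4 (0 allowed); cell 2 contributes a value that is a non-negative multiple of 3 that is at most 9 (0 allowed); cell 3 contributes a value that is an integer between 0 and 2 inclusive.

2

The generating function for the choices is (1 + q² + q⁴)·(1 + q³ + q⁶ + q⁹)·(1 + q + q²); the count is [q²].
(1 + q² + q⁴) has coefficients 1,0,1 for degrees 0…2.
(1 + q³ + q⁶ + q⁹) has coefficients 1,0,0 for degrees 0…2.
Finally multiplying by (1 + q + q²), the product of all factors after the first has coefficients 1,1,1 for degrees 0…2.
[q²] = 1·1 + 1·1 = 2.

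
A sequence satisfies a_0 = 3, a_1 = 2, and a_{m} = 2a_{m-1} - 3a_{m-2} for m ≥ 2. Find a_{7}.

116

The ordinary generating function has denominator 1 - 2t + 3t^2.
Iterating the recurrence: a_0,…,a_{7} = 3, 2, -5, -16, -17, 14, 79, 116.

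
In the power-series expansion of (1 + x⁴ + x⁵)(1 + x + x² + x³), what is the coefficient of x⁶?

2

(1 + x⁴ + x⁵) has coefficients 1,0,0,0,1,1 for degrees 0…5.
(1 + x + x² + x³) has coefficients 1,1,1,1,0,0,0 for degrees 0…6.
[x⁶] = 1·0 + 1·1 + 1·1 = 2.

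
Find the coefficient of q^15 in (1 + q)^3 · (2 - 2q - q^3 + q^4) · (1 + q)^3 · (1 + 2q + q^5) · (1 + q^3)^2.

15

(1 + q)^3 has coefficients 1,3,3,1 for degrees 0…3.
(2 - 2q - q^3 + q^4) has coefficients 2,-2,0,-1,1,0,0,0,0,0,0,0,0,0,0,0 for degrees 0…15.
Multiplying by (1 + q)^3 gives running coefficients 2,4,0,-5,-4,0,2,1,0,0,0,0,0,0,0,0 for degrees 0…15.
Multiplying by (1 + 2q + q^5) gives running coefficients 2,8,8,-5,-14,-6,6,5,-3,-4,0,2,1,0,0,0 for degrees 0…15.
Finally multiplying by (1 + q^3)^2, the product of all factors after the first has coefficients 2,8,8,-1,2,10,-2,-15,-7,3,-4,-10,-1,5,1,-2 for degrees 0…15.
[q^15] = 1·(-2) + 3·1 + 3·5 + 1·(-1) = 15.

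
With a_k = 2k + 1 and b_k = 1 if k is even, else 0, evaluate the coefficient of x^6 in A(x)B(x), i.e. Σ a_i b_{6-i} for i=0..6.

This is [x^6] in the product of the two ordinary generating functions.
Σ = 1·1 + 3·0 + 5·1 + 7·0 + 9·1 + 11·0 + 13·1 = 28.

28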